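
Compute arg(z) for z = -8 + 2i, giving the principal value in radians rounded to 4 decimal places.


Step 1: z = -8 + 2i
Step 2: arg(z) = atan2(2, -8)
Step 3: arg(z) = 2.8966

2.8966


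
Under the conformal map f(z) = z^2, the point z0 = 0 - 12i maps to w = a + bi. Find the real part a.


Step 1: z0 = 0 - 12i
Step 2: z0^2 = 0^2 - (-12)^2 + 0i
Step 3: real part = 0 - 144 = -144

-144


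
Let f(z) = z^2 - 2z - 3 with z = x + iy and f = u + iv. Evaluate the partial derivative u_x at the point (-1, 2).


Step 1: f(z) = (x+iy)^2 - 2(x+iy) - 3
Step 2: u = (x^2 - y^2) - 2x - 3
Step 3: u_x = 2x - 2
Step 4: At (-1, 2): u_x = -2 - 2 = -4

-4


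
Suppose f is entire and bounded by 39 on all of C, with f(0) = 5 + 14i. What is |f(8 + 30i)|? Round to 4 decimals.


Step 1: By Liouville's theorem, a bounded entire function is constant.
Step 2: f(z) = f(0) = 5 + 14i for all z.
Step 3: |f(w)| = |5 + 14i| = sqrt(25 + 196)
Step 4: = 14.8661

14.8661


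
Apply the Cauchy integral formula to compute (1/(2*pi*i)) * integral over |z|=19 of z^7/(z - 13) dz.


Step 1: f(z) = z^7, a = 13 is inside |z| = 19
Step 2: By Cauchy integral formula: (1/(2pi*i)) * integral = f(a)
Step 3: f(13) = 13^7 = 62748517

62748517


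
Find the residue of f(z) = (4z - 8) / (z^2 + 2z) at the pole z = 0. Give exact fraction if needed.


Step 1: Q(z) = z^2 + 2z = (z)(z + 2)
Step 2: Q'(z) = 2z + 2
Step 3: Q'(0) = 2, P(0) = -8
Step 4: Res = P(0)/Q'(0) = -8/2 = -4

-4


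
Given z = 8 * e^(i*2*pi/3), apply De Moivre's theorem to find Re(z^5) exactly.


Step 1: By De Moivre's theorem, z^5 = 8^5 * e^(i*5*2*pi/3) = 32768 * (cos(10*pi/3) + i*sin(10*pi/3))
Step 2: |z|^5 = 8^5 = 32768
Step 3: Reduce the angle mod 2*pi: 10*pi/3 - 2*pi = 4*pi/3
Step 4: cos(4*pi/3) = -1/2
Step 5: Re(z^5) = 32768 * (-1/2) = -16384

-16384


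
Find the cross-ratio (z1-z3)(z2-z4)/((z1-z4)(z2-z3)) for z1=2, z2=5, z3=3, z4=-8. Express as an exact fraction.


Step 1: (z1-z3)(z2-z4) = (-1) * 13 = -13
Step 2: (z1-z4)(z2-z3) = 10 * 2 = 20
Step 3: Cross-ratio = -13/20 = -13/20

-13/20


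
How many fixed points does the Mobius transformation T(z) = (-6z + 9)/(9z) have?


Step 1: Fixed points satisfy T(z) = z
Step 2: 9z^2 + 6z - 9 = 0
Step 3: Discriminant = 6^2 - 4*9*(-9) = 360
Step 4: Number of fixed points = 2

2


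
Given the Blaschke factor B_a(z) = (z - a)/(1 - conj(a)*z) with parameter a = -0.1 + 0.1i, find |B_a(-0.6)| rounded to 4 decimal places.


Step 1: Numerator z0 - a = -0.6 - (-0.1 + 0.1i) = -0.5 - 0.1i
Step 2: Denominator 1 - conj(a)*z0 = 1 - (-0.1 - 0.1i)*(-0.6) = 0.94 - 0.06i
Step 3: |z0 - a|^2 = (-0.5)^2 + (-0.1)^2 = 0.26; |1 - conj(a)*z0|^2 = 0.94^2 + (-0.06)^2 = 0.8872
Step 4: |B_a(-0.6)| = sqrt(0.26 / 0.8872) = sqrt(0.293057)
Step 5: = 0.5413

0.5413


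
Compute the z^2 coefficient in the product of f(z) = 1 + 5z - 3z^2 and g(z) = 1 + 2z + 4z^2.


Step 1: z^2 term in f*g comes from: (1)*(4z^2) + (5z)*(2z) + (-3z^2)*(1)
Step 2: = 4 + 10 - 3
Step 3: = 11

11


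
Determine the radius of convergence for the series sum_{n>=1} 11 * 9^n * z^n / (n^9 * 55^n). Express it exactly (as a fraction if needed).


Step 1: General term a_n = 11 * 9^n / (n^9 * 55^n)
Step 2: By the root test, |a_n|^(1/n) = 11^(1/n) * 9 / (n^(9/n) * 55) -> 9/55 as n -> infinity (since 11^(1/n) -> 1 and n^(9/n) -> 1)
Step 3: R = 1/lim|a_n|^(1/n) = 55/9

55/9


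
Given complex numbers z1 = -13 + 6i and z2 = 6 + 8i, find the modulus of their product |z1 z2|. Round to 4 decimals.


Step 1: |z1| = sqrt((-13)^2 + 6^2) = sqrt(205)
Step 2: |z2| = sqrt(6^2 + 8^2) = sqrt(100)
Step 3: |z1*z2| = |z1|*|z2| = sqrt(205) * sqrt(100) = sqrt(205 * 100) = sqrt(20500)
Step 4: = 143.1782

143.1782


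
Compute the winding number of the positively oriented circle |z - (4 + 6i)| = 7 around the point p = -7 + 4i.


Step 1: Center c = (4, 6), radius = 7
Step 2: |p - c|^2 = (-11)^2 + (-2)^2 = 125
Step 3: r^2 = 49
Step 4: |p-c| > r so winding number = 0

0


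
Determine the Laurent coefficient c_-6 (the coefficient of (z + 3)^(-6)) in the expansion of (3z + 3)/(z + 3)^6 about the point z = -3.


Step 1: Write the numerator in powers of (z + 3): 3z + 3 = 3(z + 3) + (3*(-3) + 3) = 3(z + 3) - 6
Step 2: Divide by (z + 3)^6: f(z) = -6(z + 3)^(-6) + 3(z + 3)^(-5)
Step 3: This finite sum is the Laurent series of f about z = -3.
Step 4: Coefficient of (z + 3)^(-6) = 3*(-3) + 3 = -6

-6


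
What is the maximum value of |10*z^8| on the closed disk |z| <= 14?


Step 1: On |z| = 14, |f(z)| = 10 * |z|^8 = 10 * 14^8
Step 2: By maximum modulus principle, maximum is on boundary.
Step 3: Maximum = 10 * 1475789056 = 14757890560

14757890560


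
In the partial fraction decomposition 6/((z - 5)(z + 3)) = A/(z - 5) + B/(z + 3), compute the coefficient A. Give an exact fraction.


Step 1: Multiply both sides by (z - 5) and set z = 5
Step 2: A = 6 / (5 + 3)
Step 3: A = 6 / 8
Step 4: A = 3/4

3/4


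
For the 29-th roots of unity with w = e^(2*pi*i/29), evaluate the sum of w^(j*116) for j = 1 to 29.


Step 1: The sum sum_{j=1}^{n} w^(k*j) equals n if n | k, else 0.
Step 2: Here n = 29, k = 116
Step 3: Does n divide k? 29 | 116 -> True
Step 4: Sum = 29

29


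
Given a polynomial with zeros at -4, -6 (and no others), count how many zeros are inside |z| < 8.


Step 1: Check each root:
  z = -4: |-4| = 4 < 8
  z = -6: |-6| = 6 < 8
Step 2: Count = 2

2


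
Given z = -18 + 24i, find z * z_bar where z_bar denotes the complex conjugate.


Step 1: conj(z) = -18 - 24i
Step 2: z * conj(z) = (-18)^2 + 24^2
Step 3: = 324 + 576 = 900

900


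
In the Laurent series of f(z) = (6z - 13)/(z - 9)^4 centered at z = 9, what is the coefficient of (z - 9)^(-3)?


Step 1: Write the numerator in powers of (z - 9): 6z - 13 = 6(z - 9) + (6*9 - 13) = 6(z - 9) + 41
Step 2: Divide by (z - 9)^4: f(z) = 41(z - 9)^(-4) + 6(z - 9)^(-3)
Step 3: This finite sum is the Laurent series of f about z = 9.
Step 4: Coefficient of (z - 9)^(-3) = coefficient of (z - 9) in the re-centred numerator = 6

6


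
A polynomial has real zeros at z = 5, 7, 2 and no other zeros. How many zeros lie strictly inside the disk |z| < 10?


Step 1: Check each root:
  z = 5: |5| = 5 < 10
  z = 7: |7| = 7 < 10
  z = 2: |2| = 2 < 10
Step 2: Count = 3

3


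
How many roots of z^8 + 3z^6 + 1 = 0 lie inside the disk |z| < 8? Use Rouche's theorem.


Step 1: On |z| = 8 the three terms have sizes |z^8| = 8^8 = 16777216, |3z^6| = 3*8^6 = 786432, |1| = 1
Step 2: The dominant term is g(z) = z^8; let h(z) = 3z^6 + 1 so f = g + h
Step 3: On |z| = 8: |g| = 16777216 and |h| <= 786432 + 1 = 786433
Step 4: Since 16777216 > 786433, |h| < |g| on |z| = 8, so by Rouche f has the same number of zeros as g inside |z| < 8
Step 5: g(z) = z^8 has 8 zeros (all at the origin) inside |z| < 8. Answer = 8

8


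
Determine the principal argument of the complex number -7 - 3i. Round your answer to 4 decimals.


Step 1: z = -7 - 3i
Step 2: arg(z) = atan2(-3, -7)
Step 3: arg(z) = -2.7367

-2.7367


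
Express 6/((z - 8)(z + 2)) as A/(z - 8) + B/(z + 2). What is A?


Step 1: Multiply both sides by (z - 8) and set z = 8
Step 2: A = 6 / (8 + 2)
Step 3: A = 6 / 10
Step 4: A = 3/5

3/5


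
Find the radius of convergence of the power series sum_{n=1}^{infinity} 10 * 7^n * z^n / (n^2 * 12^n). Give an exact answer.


Step 1: General term a_n = 10 * 7^n / (n^2 * 12^n)
Step 2: By the root test, |a_n|^(1/n) = 10^(1/n) * 7 / (n^(2/n) * 12) -> 7/12 as n -> infinity (since 10^(1/n) -> 1 and n^(2/n) -> 1)
Step 3: R = 1/lim|a_n|^(1/n) = 12/7

12/7


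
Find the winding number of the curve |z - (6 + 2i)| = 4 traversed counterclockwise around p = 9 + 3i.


Step 1: Center c = (6, 2), radius = 4
Step 2: |p - c|^2 = 3^2 + 1^2 = 10
Step 3: r^2 = 16
Step 4: |p-c| < r so winding number = 1

1


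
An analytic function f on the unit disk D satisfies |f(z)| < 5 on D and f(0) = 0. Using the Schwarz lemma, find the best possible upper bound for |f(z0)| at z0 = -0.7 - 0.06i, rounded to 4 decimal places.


Step 1: g = f/5 maps D -> D with g(0) = 0, so by the Schwarz lemma |g(z)| <= |z|, i.e. |f(z)| <= 5|z|; this is sharp (f(z) = 5z).
Step 2: |z0|^2 = (-0.7)^2 + (-0.06)^2 = 0.4936
Step 3: |z0| = sqrt(0.4936) = 0.702567
Step 4: Best bound = 5 * |z0| = 5 * 0.702567 = 3.5128

3.5128


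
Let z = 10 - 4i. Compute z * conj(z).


Step 1: conj(z) = 10 + 4i
Step 2: z * conj(z) = 10^2 + (-4)^2
Step 3: = 100 + 16 = 116

116


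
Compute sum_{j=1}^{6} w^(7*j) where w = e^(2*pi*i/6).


Step 1: The sum sum_{j=1}^{n} w^(k*j) equals n if n | k, else 0.
Step 2: Here n = 6, k = 7
Step 3: Does n divide k? 6 | 7 -> False
Step 4: Sum = 0

0


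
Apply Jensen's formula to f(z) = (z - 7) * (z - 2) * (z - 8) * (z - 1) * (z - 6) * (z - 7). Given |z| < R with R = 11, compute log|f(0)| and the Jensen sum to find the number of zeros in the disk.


Jensen's formula: (1/2pi)*integral log|f(Re^it)|dt = log|f(0)| + sum_{|a_k|<R} log(R/|a_k|)
Step 1: f(0) = (-7) * (-2) * (-8) * (-1) * (-6) * (-7) = 4704
Step 2: log|f(0)| = log|7| + log|2| + log|8| + log|1| + log|6| + log|7| = 8.4562
Step 3: Zeros inside |z| < 11: 7, 2, 8, 1, 6, 7
Step 4: Jensen sum = log(11/7) + log(11/2) + log(11/8) + log(11/1) + log(11/6) + log(11/7) = 5.9312
Step 5: n(R) = number of terms in the Jensen sum = count of zeros inside |z| < 11 = 6

6


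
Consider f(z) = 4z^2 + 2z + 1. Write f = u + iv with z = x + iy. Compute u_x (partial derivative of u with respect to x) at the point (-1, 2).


Step 1: f(z) = 4(x+iy)^2 + 2(x+iy) + 1
Step 2: u = 4(x^2 - y^2) + 2x + 1
Step 3: u_x = 8x + 2
Step 4: At (-1, 2): u_x = -8 + 2 = -6

-6


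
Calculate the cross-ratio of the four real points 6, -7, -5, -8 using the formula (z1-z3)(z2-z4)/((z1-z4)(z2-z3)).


Step 1: (z1-z3)(z2-z4) = 11 * 1 = 11
Step 2: (z1-z4)(z2-z3) = 14 * (-2) = -28
Step 3: Cross-ratio = -11/28 = -11/28

-11/28


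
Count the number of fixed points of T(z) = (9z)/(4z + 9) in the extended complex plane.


Step 1: Fixed points satisfy T(z) = z
Step 2: 4z^2 = 0
Step 3: Discriminant = 0^2 - 4*4*0 = 0
Step 4: Number of fixed points = 1

1


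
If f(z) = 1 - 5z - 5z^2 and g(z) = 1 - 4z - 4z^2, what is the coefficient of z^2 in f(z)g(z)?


Step 1: z^2 term in f*g comes from: (1)*(-4z^2) + (-5z)*(-4z) + (-5z^2)*(1)
Step 2: = -4 + 20 - 5
Step 3: = 11

11


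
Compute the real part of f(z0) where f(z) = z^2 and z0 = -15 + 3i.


Step 1: z0 = -15 + 3i
Step 2: z0^2 = (-15)^2 - 3^2 - 90i
Step 3: real part = 225 - 9 = 216

216


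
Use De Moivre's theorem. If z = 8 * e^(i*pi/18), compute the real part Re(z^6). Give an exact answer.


Step 1: By De Moivre's theorem, z^6 = 8^6 * e^(i*6*pi/18) = 262144 * (cos(pi/3) + i*sin(pi/3))
Step 2: |z|^6 = 8^6 = 262144
Step 3: The angle pi/3 already lies in [0, 2*pi)
Step 4: cos(pi/3) = 1/2
Step 5: Re(z^6) = 262144 * 1/2 = 131072

131072


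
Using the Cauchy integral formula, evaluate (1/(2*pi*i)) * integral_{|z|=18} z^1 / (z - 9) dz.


Step 1: f(z) = z^1, a = 9 is inside |z| = 18
Step 2: By Cauchy integral formula: (1/(2pi*i)) * integral = f(a)
Step 3: f(9) = 9^1 = 9

9


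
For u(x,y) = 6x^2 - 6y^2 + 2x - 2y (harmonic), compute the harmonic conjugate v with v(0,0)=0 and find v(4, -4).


Step 1: v_x = -u_y = 12y + 2
Step 2: v_y = u_x = 12x + 2
Step 3: v = 12xy + 2x + 2y + C
Step 4: v(0,0) = 0 => C = 0
Step 5: v(4, -4) = -192

-192


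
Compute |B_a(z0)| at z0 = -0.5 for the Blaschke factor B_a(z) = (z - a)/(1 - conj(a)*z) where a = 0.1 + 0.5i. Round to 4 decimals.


Step 1: Numerator z0 - a = -0.5 - (0.1 + 0.5i) = -0.6 - 0.5i
Step 2: Denominator 1 - conj(a)*z0 = 1 - (0.1 - 0.5i)*(-0.5) = 1.05 - 0.25i
Step 3: |z0 - a|^2 = (-0.6)^2 + (-0.5)^2 = 0.61; |1 - conj(a)*z0|^2 = 1.05^2 + (-0.25)^2 = 1.165
Step 4: |B_a(-0.5)| = sqrt(0.61 / 1.165) = sqrt(0.523605)
Step 5: = 0.7236

0.7236


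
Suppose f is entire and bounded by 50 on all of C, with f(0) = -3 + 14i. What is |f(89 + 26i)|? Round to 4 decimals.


Step 1: By Liouville's theorem, a bounded entire function is constant.
Step 2: f(z) = f(0) = -3 + 14i for all z.
Step 3: |f(w)| = |-3 + 14i| = sqrt(9 + 196)
Step 4: = 14.3178

14.3178


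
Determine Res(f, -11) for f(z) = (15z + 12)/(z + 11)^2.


Step 1: Pole of order 2 at z = -11
Step 2: Res = lim d/dz [(z + 11)^2 * f(z)] as z -> -11
Step 3: (z + 11)^2 * f(z) = 15z + 12
Step 4: d/dz[15z + 12] = 15

15


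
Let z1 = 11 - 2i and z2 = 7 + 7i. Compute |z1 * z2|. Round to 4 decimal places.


Step 1: |z1| = sqrt(11^2 + (-2)^2) = sqrt(125)
Step 2: |z2| = sqrt(7^2 + 7^2) = sqrt(98)
Step 3: |z1*z2| = |z1|*|z2| = sqrt(125) * sqrt(98) = sqrt(125 * 98) = sqrt(12250)
Step 4: = 110.6797

110.6797


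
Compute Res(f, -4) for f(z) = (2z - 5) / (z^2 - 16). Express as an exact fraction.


Step 1: Q(z) = z^2 - 16 = (z + 4)(z - 4)
Step 2: Q'(z) = 2z
Step 3: Q'(-4) = -8, P(-4) = -13
Step 4: Res = P(-4)/Q'(-4) = -13/(-8) = 13/8

13/8


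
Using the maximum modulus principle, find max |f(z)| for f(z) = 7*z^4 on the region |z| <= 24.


Step 1: On |z| = 24, |f(z)| = 7 * |z|^4 = 7 * 24^4
Step 2: By maximum modulus principle, maximum is on boundary.
Step 3: Maximum = 7 * 331776 = 2322432

2322432


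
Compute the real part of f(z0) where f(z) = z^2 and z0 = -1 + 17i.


Step 1: z0 = -1 + 17i
Step 2: z0^2 = (-1)^2 - 17^2 - 34i
Step 3: real part = 1 - 289 = -288

-288


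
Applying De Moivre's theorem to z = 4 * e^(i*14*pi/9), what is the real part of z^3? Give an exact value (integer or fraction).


Step 1: By De Moivre's theorem, z^3 = 4^3 * e^(i*3*14*pi/9) = 64 * (cos(14*pi/3) + i*sin(14*pi/3))
Step 2: |z|^3 = 4^3 = 64
Step 3: Reduce the angle mod 2*pi: 14*pi/3 - 4*pi = 2*pi/3
Step 4: cos(2*pi/3) = -1/2
Step 5: Re(z^3) = 64 * (-1/2) = -32

-32


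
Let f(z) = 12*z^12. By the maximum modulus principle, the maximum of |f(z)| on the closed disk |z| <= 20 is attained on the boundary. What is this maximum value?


Step 1: On |z| = 20, |f(z)| = 12 * |z|^12 = 12 * 20^12
Step 2: By maximum modulus principle, maximum is on boundary.
Step 3: Maximum = 12 * 4096000000000000 = 49152000000000000

49152000000000000


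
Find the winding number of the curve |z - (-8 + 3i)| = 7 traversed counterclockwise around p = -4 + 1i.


Step 1: Center c = (-8, 3), radius = 7
Step 2: |p - c|^2 = 4^2 + (-2)^2 = 20
Step 3: r^2 = 49
Step 4: |p-c| < r so winding number = 1

1


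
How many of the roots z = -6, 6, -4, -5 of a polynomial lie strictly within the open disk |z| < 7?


Step 1: Check each root:
  z = -6: |-6| = 6 < 7
  z = 6: |6| = 6 < 7
  z = -4: |-4| = 4 < 7
  z = -5: |-5| = 5 < 7
Step 2: Count = 4

4


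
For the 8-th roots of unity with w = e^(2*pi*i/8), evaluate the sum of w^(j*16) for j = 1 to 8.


Step 1: The sum sum_{j=1}^{n} w^(k*j) equals n if n | k, else 0.
Step 2: Here n = 8, k = 16
Step 3: Does n divide k? 8 | 16 -> True
Step 4: Sum = 8

8


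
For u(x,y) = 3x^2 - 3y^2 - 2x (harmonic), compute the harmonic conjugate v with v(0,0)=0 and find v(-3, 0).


Step 1: v_x = -u_y = 6y + 0
Step 2: v_y = u_x = 6x - 2
Step 3: v = 6xy - 2y + C
Step 4: v(0,0) = 0 => C = 0
Step 5: v(-3, 0) = 0

0


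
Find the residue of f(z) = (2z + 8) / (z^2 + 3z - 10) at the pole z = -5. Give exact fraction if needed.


Step 1: Q(z) = z^2 + 3z - 10 = (z + 5)(z - 2)
Step 2: Q'(z) = 2z + 3
Step 3: Q'(-5) = -7, P(-5) = -2
Step 4: Res = P(-5)/Q'(-5) = -2/(-7) = 2/7

2/7


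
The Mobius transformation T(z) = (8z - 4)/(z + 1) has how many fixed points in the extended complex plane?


Step 1: Fixed points satisfy T(z) = z
Step 2: z^2 - 7z + 4 = 0
Step 3: Discriminant = (-7)^2 - 4*1*4 = 33
Step 4: Number of fixed points = 2

2


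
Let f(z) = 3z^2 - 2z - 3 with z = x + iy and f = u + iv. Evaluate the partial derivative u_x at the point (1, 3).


Step 1: f(z) = 3(x+iy)^2 - 2(x+iy) - 3
Step 2: u = 3(x^2 - y^2) - 2x - 3
Step 3: u_x = 6x - 2
Step 4: At (1, 3): u_x = 6 - 2 = 4

4


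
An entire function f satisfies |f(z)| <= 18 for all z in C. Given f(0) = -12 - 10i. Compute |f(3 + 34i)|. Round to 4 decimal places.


Step 1: By Liouville's theorem, a bounded entire function is constant.
Step 2: f(z) = f(0) = -12 - 10i for all z.
Step 3: |f(w)| = |-12 - 10i| = sqrt(144 + 100)
Step 4: = 15.6205

15.6205


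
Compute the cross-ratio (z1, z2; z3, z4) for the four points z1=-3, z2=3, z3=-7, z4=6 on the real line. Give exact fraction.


Step 1: (z1-z3)(z2-z4) = 4 * (-3) = -12
Step 2: (z1-z4)(z2-z3) = (-9) * 10 = -90
Step 3: Cross-ratio = 12/90 = 2/15

2/15


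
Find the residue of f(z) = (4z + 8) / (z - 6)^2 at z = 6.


Step 1: Pole of order 2 at z = 6
Step 2: Res = lim d/dz [(z - 6)^2 * f(z)] as z -> 6
Step 3: (z - 6)^2 * f(z) = 4z + 8
Step 4: d/dz[4z + 8] = 4

4


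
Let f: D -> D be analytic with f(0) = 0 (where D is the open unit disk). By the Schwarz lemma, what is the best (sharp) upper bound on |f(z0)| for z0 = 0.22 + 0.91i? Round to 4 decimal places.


Step 1: Schwarz lemma: if f: D -> D is analytic with f(0) = 0, then |f(z)| <= |z| for all z in D, and this is sharp (f(z) = z).
Step 2: |z0|^2 = 0.22^2 + 0.91^2 = 0.8765
Step 3: |z0| = sqrt(0.8765) = 0.936216
Step 4: Best bound = |z0| = 0.9362

0.9362


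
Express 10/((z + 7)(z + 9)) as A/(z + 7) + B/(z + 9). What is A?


Step 1: Multiply both sides by (z + 7) and set z = -7
Step 2: A = 10 / (-7 + 9)
Step 3: A = 10 / 2
Step 4: A = 5

5


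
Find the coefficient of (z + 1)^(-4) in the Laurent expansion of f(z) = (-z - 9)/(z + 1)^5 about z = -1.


Step 1: Write the numerator in powers of (z + 1): -z - 9 = -(z + 1) + (-1*(-1) - 9) = -(z + 1) - 8
Step 2: Divide by (z + 1)^5: f(z) = -8(z + 1)^(-5) - (z + 1)^(-4)
Step 3: This finite sum is the Laurent series of f about z = -1.
Step 4: Coefficient of (z + 1)^(-4) = coefficient of (z + 1) in the re-centred numerator = -1

-1


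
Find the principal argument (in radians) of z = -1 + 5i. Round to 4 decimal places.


Step 1: z = -1 + 5i
Step 2: arg(z) = atan2(5, -1)
Step 3: arg(z) = 1.7682

1.7682


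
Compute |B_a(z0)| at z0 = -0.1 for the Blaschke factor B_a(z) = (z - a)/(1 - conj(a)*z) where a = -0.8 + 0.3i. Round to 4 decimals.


Step 1: Numerator z0 - a = -0.1 - (-0.8 + 0.3i) = 0.7 - 0.3i
Step 2: Denominator 1 - conj(a)*z0 = 1 - (-0.8 - 0.3i)*(-0.1) = 0.92 - 0.03i
Step 3: |z0 - a|^2 = 0.7^2 + (-0.3)^2 = 0.58; |1 - conj(a)*z0|^2 = 0.92^2 + (-0.03)^2 = 0.8473
Step 4: |B_a(-0.1)| = sqrt(0.58 / 0.8473) = sqrt(0.684527)
Step 5: = 0.8274

0.8274


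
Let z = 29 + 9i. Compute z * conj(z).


Step 1: conj(z) = 29 - 9i
Step 2: z * conj(z) = 29^2 + 9^2
Step 3: = 841 + 81 = 922

922


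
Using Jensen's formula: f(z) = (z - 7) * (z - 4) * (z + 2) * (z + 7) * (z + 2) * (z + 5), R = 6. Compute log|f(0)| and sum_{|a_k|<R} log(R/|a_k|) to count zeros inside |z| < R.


Jensen's formula: (1/2pi)*integral log|f(Re^it)|dt = log|f(0)| + sum_{|a_k|<R} log(R/|a_k|)
Step 1: f(0) = (-7) * (-4) * 2 * 7 * 2 * 5 = 3920
Step 2: log|f(0)| = log|7| + log|4| + log|-2| + log|-7| + log|-2| + log|-5| = 8.2738
Step 3: Zeros inside |z| < 6: 4, -2, -2, -5
Step 4: Jensen sum = log(6/4) + log(6/2) + log(6/2) + log(6/5) = 2.785
Step 5: n(R) = number of terms in the Jensen sum = count of zeros inside |z| < 6 = 4

4


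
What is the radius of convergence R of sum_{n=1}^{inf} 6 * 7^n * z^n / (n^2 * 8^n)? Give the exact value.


Step 1: General term a_n = 6 * 7^n / (n^2 * 8^n)
Step 2: By the root test, |a_n|^(1/n) = 6^(1/n) * 7 / (n^(2/n) * 8) -> 7/8 as n -> infinity (since 6^(1/n) -> 1 and n^(2/n) -> 1)
Step 3: R = 1/lim|a_n|^(1/n) = 8/7

8/7


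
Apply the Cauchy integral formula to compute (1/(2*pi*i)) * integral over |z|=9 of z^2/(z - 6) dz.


Step 1: f(z) = z^2, a = 6 is inside |z| = 9
Step 2: By Cauchy integral formula: (1/(2pi*i)) * integral = f(a)
Step 3: f(6) = 6^2 = 36

36


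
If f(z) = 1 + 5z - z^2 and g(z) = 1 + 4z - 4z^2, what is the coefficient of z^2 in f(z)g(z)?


Step 1: z^2 term in f*g comes from: (1)*(-4z^2) + (5z)*(4z) + (-z^2)*(1)
Step 2: = -4 + 20 - 1
Step 3: = 15

15


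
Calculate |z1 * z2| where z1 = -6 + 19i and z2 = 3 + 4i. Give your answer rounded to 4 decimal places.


Step 1: |z1| = sqrt((-6)^2 + 19^2) = sqrt(397)
Step 2: |z2| = sqrt(3^2 + 4^2) = sqrt(25)
Step 3: |z1*z2| = |z1|*|z2| = sqrt(397) * sqrt(25) = sqrt(397 * 25) = sqrt(9925)
Step 4: = 99.6243

99.6243


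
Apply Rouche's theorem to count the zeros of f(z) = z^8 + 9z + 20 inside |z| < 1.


Step 1: On |z| = 1 the three terms have sizes |z^8| = 1^8 = 1, |9z| = 9*1 = 9, |20| = 20
Step 2: The dominant term is g(z) = 20; let h(z) = z^8 + 9z so f = g + h
Step 3: On |z| = 1: |g| = 20 and |h| <= 1 + 9 = 10
Step 4: Since 20 > 10, |h| < |g| on |z| = 1, so by Rouche f has the same number of zeros as g inside |z| < 1
Step 5: g(z) = 20 is a nonzero constant with no zeros inside |z| < 1. Answer = 0

0


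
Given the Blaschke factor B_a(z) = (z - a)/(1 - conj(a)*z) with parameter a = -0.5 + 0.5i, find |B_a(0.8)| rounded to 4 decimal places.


Step 1: Numerator z0 - a = 0.8 - (-0.5 + 0.5i) = 1.3 - 0.5i
Step 2: Denominator 1 - conj(a)*z0 = 1 - (-0.5 - 0.5i)*0.8 = 1.4 + 0.4i
Step 3: |z0 - a|^2 = 1.3^2 + (-0.5)^2 = 1.94; |1 - conj(a)*z0|^2 = 1.4^2 + 0.4^2 = 2.12
Step 4: |B_a(0.8)| = sqrt(1.94 / 2.12) = sqrt(0.915094)
Step 5: = 0.9566

0.9566


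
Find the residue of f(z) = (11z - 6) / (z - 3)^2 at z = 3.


Step 1: Pole of order 2 at z = 3
Step 2: Res = lim d/dz [(z - 3)^2 * f(z)] as z -> 3
Step 3: (z - 3)^2 * f(z) = 11z - 6
Step 4: d/dz[11z - 6] = 11

11


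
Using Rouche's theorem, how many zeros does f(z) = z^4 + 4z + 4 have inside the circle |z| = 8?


Step 1: On |z| = 8 the three terms have sizes |z^4| = 8^4 = 4096, |4z| = 4*8 = 32, |4| = 4
Step 2: The dominant term is g(z) = z^4; let h(z) = 4z + 4 so f = g + h
Step 3: On |z| = 8: |g| = 4096 and |h| <= 32 + 4 = 36
Step 4: Since 4096 > 36, |h| < |g| on |z| = 8, so by Rouche f has the same number of zeros as g inside |z| < 8
Step 5: g(z) = z^4 has 4 zeros (all at the origin) inside |z| < 8. Answer = 4

4


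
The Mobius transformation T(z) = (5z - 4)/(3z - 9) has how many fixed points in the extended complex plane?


Step 1: Fixed points satisfy T(z) = z
Step 2: 3z^2 - 14z + 4 = 0
Step 3: Discriminant = (-14)^2 - 4*3*4 = 148
Step 4: Number of fixed points = 2

2


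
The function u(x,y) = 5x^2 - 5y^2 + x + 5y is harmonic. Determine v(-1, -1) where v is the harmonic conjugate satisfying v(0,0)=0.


Step 1: v_x = -u_y = 10y - 5
Step 2: v_y = u_x = 10x + 1
Step 3: v = 10xy - 5x + y + C
Step 4: v(0,0) = 0 => C = 0
Step 5: v(-1, -1) = 14

14


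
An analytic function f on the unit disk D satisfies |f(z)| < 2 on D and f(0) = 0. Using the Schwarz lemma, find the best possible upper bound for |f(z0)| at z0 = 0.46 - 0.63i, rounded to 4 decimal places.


Step 1: g = f/2 maps D -> D with g(0) = 0, so by the Schwarz lemma |g(z)| <= |z|, i.e. |f(z)| <= 2|z|; this is sharp (f(z) = 2z).
Step 2: |z0|^2 = 0.46^2 + (-0.63)^2 = 0.6085
Step 3: |z0| = sqrt(0.6085) = 0.780064
Step 4: Best bound = 2 * |z0| = 2 * 0.780064 = 1.5601

1.5601


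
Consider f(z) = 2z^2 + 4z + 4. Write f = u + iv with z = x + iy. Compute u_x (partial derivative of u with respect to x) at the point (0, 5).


Step 1: f(z) = 2(x+iy)^2 + 4(x+iy) + 4
Step 2: u = 2(x^2 - y^2) + 4x + 4
Step 3: u_x = 4x + 4
Step 4: At (0, 5): u_x = 0 + 4 = 4

4


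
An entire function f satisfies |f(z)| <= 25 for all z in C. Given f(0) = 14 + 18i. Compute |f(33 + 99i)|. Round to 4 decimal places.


Step 1: By Liouville's theorem, a bounded entire function is constant.
Step 2: f(z) = f(0) = 14 + 18i for all z.
Step 3: |f(w)| = |14 + 18i| = sqrt(196 + 324)
Step 4: = 22.8035

22.8035


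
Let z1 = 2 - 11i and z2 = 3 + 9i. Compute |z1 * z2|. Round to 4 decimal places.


Step 1: |z1| = sqrt(2^2 + (-11)^2) = sqrt(125)
Step 2: |z2| = sqrt(3^2 + 9^2) = sqrt(90)
Step 3: |z1*z2| = |z1|*|z2| = sqrt(125) * sqrt(90) = sqrt(125 * 90) = sqrt(11250)
Step 4: = 106.066

106.066


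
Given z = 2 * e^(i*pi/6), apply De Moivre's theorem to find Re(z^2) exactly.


Step 1: By De Moivre's theorem, z^2 = 2^2 * e^(i*2*pi/6) = 4 * (cos(pi/3) + i*sin(pi/3))
Step 2: |z|^2 = 2^2 = 4
Step 3: The angle pi/3 already lies in [0, 2*pi)
Step 4: cos(pi/3) = 1/2
Step 5: Re(z^2) = 4 * 1/2 = 2

2


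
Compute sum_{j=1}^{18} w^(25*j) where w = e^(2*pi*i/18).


Step 1: The sum sum_{j=1}^{n} w^(k*j) equals n if n | k, else 0.
Step 2: Here n = 18, k = 25
Step 3: Does n divide k? 18 | 25 -> False
Step 4: Sum = 0

0


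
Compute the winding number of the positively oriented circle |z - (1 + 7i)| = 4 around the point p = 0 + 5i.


Step 1: Center c = (1, 7), radius = 4
Step 2: |p - c|^2 = (-1)^2 + (-2)^2 = 5
Step 3: r^2 = 16
Step 4: |p-c| < r so winding number = 1

1


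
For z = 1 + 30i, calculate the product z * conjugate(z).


Step 1: conj(z) = 1 - 30i
Step 2: z * conj(z) = 1^2 + 30^2
Step 3: = 1 + 900 = 901

901


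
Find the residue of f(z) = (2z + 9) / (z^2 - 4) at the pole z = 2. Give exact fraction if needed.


Step 1: Q(z) = z^2 - 4 = (z - 2)(z + 2)
Step 2: Q'(z) = 2z
Step 3: Q'(2) = 4, P(2) = 13
Step 4: Res = P(2)/Q'(2) = 13/4 = 13/4

13/4


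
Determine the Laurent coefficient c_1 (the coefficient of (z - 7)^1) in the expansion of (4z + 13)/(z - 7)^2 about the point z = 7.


Step 1: Write the numerator in powers of (z - 7): 4z + 13 = 4(z - 7) + (4*7 + 13) = 4(z - 7) + 41
Step 2: Divide by (z - 7)^2: f(z) = 41(z - 7)^(-2) + 4(z - 7)^(-1)
Step 3: This finite sum is the Laurent series of f about z = 7.
Step 4: Only the powers -2 and -1 appear, so the coefficient of (z - 7)^1 = 0

0


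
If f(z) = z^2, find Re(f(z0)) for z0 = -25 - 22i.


Step 1: z0 = -25 - 22i
Step 2: z0^2 = (-25)^2 - (-22)^2 + 1100i
Step 3: real part = 625 - 484 = 141

141


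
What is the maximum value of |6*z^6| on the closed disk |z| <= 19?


Step 1: On |z| = 19, |f(z)| = 6 * |z|^6 = 6 * 19^6
Step 2: By maximum modulus principle, maximum is on boundary.
Step 3: Maximum = 6 * 47045881 = 282275286

282275286


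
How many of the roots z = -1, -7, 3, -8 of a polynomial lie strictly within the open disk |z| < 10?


Step 1: Check each root:
  z = -1: |-1| = 1 < 10
  z = -7: |-7| = 7 < 10
  z = 3: |3| = 3 < 10
  z = -8: |-8| = 8 < 10
Step 2: Count = 4

4


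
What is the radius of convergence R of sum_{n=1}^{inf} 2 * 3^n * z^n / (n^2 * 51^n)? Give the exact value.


Step 1: General term a_n = 2 * 3^n / (n^2 * 51^n)
Step 2: By the root test, |a_n|^(1/n) = 2^(1/n) * 3 / (n^(2/n) * 51) -> 3/51 as n -> infinity (since 2^(1/n) -> 1 and n^(2/n) -> 1)
Step 3: R = 1/lim|a_n|^(1/n) = 51/3 = 17

17


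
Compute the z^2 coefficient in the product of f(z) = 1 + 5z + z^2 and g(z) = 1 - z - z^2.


Step 1: z^2 term in f*g comes from: (1)*(-z^2) + (5z)*(-z) + (z^2)*(1)
Step 2: = -1 - 5 + 1
Step 3: = -5

-5


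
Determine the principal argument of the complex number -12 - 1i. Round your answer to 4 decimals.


Step 1: z = -12 - 1i
Step 2: arg(z) = atan2(-1, -12)
Step 3: arg(z) = -3.0585

-3.0585


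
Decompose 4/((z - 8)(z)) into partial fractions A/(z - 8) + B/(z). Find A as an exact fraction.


Step 1: Multiply both sides by (z - 8) and set z = 8
Step 2: A = 4 / (8 - 0)
Step 3: A = 4 / 8
Step 4: A = 1/2

1/2


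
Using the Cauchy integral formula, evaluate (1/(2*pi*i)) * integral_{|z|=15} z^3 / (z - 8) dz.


Step 1: f(z) = z^3, a = 8 is inside |z| = 15
Step 2: By Cauchy integral formula: (1/(2pi*i)) * integral = f(a)
Step 3: f(8) = 8^3 = 512

512


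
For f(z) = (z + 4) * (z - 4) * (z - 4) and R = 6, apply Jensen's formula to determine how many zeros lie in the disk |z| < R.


Jensen's formula: (1/2pi)*integral log|f(Re^it)|dt = log|f(0)| + sum_{|a_k|<R} log(R/|a_k|)
Step 1: f(0) = 4 * (-4) * (-4) = 64
Step 2: log|f(0)| = log|-4| + log|4| + log|4| = 4.1589
Step 3: Zeros inside |z| < 6: -4, 4, 4
Step 4: Jensen sum = log(6/4) + log(6/4) + log(6/4) = 1.2164
Step 5: n(R) = number of terms in the Jensen sum = count of zeros inside |z| < 6 = 3

3


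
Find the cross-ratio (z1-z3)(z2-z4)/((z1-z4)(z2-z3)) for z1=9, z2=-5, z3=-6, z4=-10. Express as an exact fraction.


Step 1: (z1-z3)(z2-z4) = 15 * 5 = 75
Step 2: (z1-z4)(z2-z3) = 19 * 1 = 19
Step 3: Cross-ratio = 75/19 = 75/19

75/19


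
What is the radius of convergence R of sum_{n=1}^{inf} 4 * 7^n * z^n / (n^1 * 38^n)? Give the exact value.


Step 1: General term a_n = 4 * 7^n / (n^1 * 38^n)
Step 2: By the root test, |a_n|^(1/n) = 4^(1/n) * 7 / (n^(1/n) * 38) -> 7/38 as n -> infinity (since 4^(1/n) -> 1 and n^(1/n) -> 1)
Step 3: R = 1/lim|a_n|^(1/n) = 38/7

38/7


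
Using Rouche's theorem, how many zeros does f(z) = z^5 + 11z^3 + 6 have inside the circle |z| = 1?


Step 1: On |z| = 1 the three terms have sizes |z^5| = 1^5 = 1, |11z^3| = 11*1^3 = 11, |6| = 6
Step 2: The dominant term is g(z) = 11z^3; let h(z) = z^5 + 6 so f = g + h
Step 3: On |z| = 1: |g| = 11 and |h| <= 1 + 6 = 7
Step 4: Since 11 > 7, |h| < |g| on |z| = 1, so by Rouche f has the same number of zeros as g inside |z| < 1
Step 5: g(z) = 11z^3 has 3 zeros (at the origin, multiplicity 3) inside |z| < 1. Answer = 3

3


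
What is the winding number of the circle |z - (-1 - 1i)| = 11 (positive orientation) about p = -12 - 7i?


Step 1: Center c = (-1, -1), radius = 11
Step 2: |p - c|^2 = (-11)^2 + (-6)^2 = 157
Step 3: r^2 = 121
Step 4: |p-c| > r so winding number = 0

0


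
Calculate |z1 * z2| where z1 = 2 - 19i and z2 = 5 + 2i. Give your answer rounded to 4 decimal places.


Step 1: |z1| = sqrt(2^2 + (-19)^2) = sqrt(365)
Step 2: |z2| = sqrt(5^2 + 2^2) = sqrt(29)
Step 3: |z1*z2| = |z1|*|z2| = sqrt(365) * sqrt(29) = sqrt(365 * 29) = sqrt(10585)
Step 4: = 102.8834

102.8834


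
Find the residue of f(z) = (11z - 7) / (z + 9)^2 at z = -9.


Step 1: Pole of order 2 at z = -9
Step 2: Res = lim d/dz [(z + 9)^2 * f(z)] as z -> -9
Step 3: (z + 9)^2 * f(z) = 11z - 7
Step 4: d/dz[11z - 7] = 11

11


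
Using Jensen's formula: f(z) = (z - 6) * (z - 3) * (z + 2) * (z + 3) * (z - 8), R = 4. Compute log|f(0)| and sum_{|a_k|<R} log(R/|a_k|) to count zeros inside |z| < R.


Jensen's formula: (1/2pi)*integral log|f(Re^it)|dt = log|f(0)| + sum_{|a_k|<R} log(R/|a_k|)
Step 1: f(0) = (-6) * (-3) * 2 * 3 * (-8) = -864
Step 2: log|f(0)| = log|6| + log|3| + log|-2| + log|-3| + log|8| = 6.7616
Step 3: Zeros inside |z| < 4: 3, -2, -3
Step 4: Jensen sum = log(4/3) + log(4/2) + log(4/3) = 1.2685
Step 5: n(R) = number of terms in the Jensen sum = count of zeros inside |z| < 4 = 3

3


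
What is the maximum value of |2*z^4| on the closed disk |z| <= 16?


Step 1: On |z| = 16, |f(z)| = 2 * |z|^4 = 2 * 16^4
Step 2: By maximum modulus principle, maximum is on boundary.
Step 3: Maximum = 2 * 65536 = 131072

131072


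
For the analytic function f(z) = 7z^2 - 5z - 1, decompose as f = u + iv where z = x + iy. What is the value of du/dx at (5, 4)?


Step 1: f(z) = 7(x+iy)^2 - 5(x+iy) - 1
Step 2: u = 7(x^2 - y^2) - 5x - 1
Step 3: u_x = 14x - 5
Step 4: At (5, 4): u_x = 70 - 5 = 65

65


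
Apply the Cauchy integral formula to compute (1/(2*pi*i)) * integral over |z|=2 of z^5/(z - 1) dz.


Step 1: f(z) = z^5, a = 1 is inside |z| = 2
Step 2: By Cauchy integral formula: (1/(2pi*i)) * integral = f(a)
Step 3: f(1) = 1^5 = 1

1


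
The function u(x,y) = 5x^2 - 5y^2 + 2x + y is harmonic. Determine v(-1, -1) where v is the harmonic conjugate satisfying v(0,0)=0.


Step 1: v_x = -u_y = 10y - 1
Step 2: v_y = u_x = 10x + 2
Step 3: v = 10xy - x + 2y + C
Step 4: v(0,0) = 0 => C = 0
Step 5: v(-1, -1) = 9

9


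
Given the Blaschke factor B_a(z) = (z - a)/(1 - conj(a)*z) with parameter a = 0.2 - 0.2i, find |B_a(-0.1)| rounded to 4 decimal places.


Step 1: Numerator z0 - a = -0.1 - (0.2 - 0.2i) = -0.3 + 0.2i
Step 2: Denominator 1 - conj(a)*z0 = 1 - (0.2 + 0.2i)*(-0.1) = 1.02 + 0.02i
Step 3: |z0 - a|^2 = (-0.3)^2 + 0.2^2 = 0.13; |1 - conj(a)*z0|^2 = 1.02^2 + 0.02^2 = 1.0408
Step 4: |B_a(-0.1)| = sqrt(0.13 / 1.0408) = sqrt(0.124904)
Step 5: = 0.3534

0.3534


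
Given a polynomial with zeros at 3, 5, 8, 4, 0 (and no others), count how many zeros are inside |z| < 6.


Step 1: Check each root:
  z = 3: |3| = 3 < 6
  z = 5: |5| = 5 < 6
  z = 8: |8| = 8 >= 6
  z = 4: |4| = 4 < 6
  z = 0: |0| = 0 < 6
Step 2: Count = 4

4


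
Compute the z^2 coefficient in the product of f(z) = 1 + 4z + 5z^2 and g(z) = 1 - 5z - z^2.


Step 1: z^2 term in f*g comes from: (1)*(-z^2) + (4z)*(-5z) + (5z^2)*(1)
Step 2: = -1 - 20 + 5
Step 3: = -16

-16


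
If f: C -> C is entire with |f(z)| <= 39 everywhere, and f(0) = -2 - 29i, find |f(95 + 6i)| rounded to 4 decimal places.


Step 1: By Liouville's theorem, a bounded entire function is constant.
Step 2: f(z) = f(0) = -2 - 29i for all z.
Step 3: |f(w)| = |-2 - 29i| = sqrt(4 + 841)
Step 4: = 29.0689

29.0689


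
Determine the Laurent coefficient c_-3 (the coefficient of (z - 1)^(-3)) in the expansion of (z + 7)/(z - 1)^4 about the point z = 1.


Step 1: Write the numerator in powers of (z - 1): z + 7 = (z - 1) + (1*1 + 7) = (z - 1) + 8
Step 2: Divide by (z - 1)^4: f(z) = 8(z - 1)^(-4) + (z - 1)^(-3)
Step 3: This finite sum is the Laurent series of f about z = 1.
Step 4: Coefficient of (z - 1)^(-3) = coefficient of (z - 1) in the re-centred numerator = 1

1


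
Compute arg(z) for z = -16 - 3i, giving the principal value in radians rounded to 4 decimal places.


Step 1: z = -16 - 3i
Step 2: arg(z) = atan2(-3, -16)
Step 3: arg(z) = -2.9562

-2.9562


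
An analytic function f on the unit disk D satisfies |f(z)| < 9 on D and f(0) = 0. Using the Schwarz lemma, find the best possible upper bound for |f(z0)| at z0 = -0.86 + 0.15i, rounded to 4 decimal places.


Step 1: g = f/9 maps D -> D with g(0) = 0, so by the Schwarz lemma |g(z)| <= |z|, i.e. |f(z)| <= 9|z|; this is sharp (f(z) = 9z).
Step 2: |z0|^2 = (-0.86)^2 + 0.15^2 = 0.7621
Step 3: |z0| = sqrt(0.7621) = 0.872983
Step 4: Best bound = 9 * |z0| = 9 * 0.872983 = 7.8569

7.8569


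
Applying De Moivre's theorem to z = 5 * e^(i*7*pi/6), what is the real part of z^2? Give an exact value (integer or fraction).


Step 1: By De Moivre's theorem, z^2 = 5^2 * e^(i*2*7*pi/6) = 25 * (cos(7*pi/3) + i*sin(7*pi/3))
Step 2: |z|^2 = 5^2 = 25
Step 3: Reduce the angle mod 2*pi: 7*pi/3 - 2*pi = pi/3
Step 4: cos(pi/3) = 1/2
Step 5: Re(z^2) = 25 * 1/2 = 25/2

25/2


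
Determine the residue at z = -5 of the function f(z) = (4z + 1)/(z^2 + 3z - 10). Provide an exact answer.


Step 1: Q(z) = z^2 + 3z - 10 = (z + 5)(z - 2)
Step 2: Q'(z) = 2z + 3
Step 3: Q'(-5) = -7, P(-5) = -19
Step 4: Res = P(-5)/Q'(-5) = -19/(-7) = 19/7

19/7


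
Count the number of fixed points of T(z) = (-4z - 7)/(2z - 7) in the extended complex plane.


Step 1: Fixed points satisfy T(z) = z
Step 2: 2z^2 - 3z + 7 = 0
Step 3: Discriminant = (-3)^2 - 4*2*7 = -47
Step 4: Number of fixed points = 2

2


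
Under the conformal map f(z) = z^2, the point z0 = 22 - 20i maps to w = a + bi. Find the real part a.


Step 1: z0 = 22 - 20i
Step 2: z0^2 = 22^2 - (-20)^2 - 880i
Step 3: real part = 484 - 400 = 84

84


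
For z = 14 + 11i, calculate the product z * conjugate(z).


Step 1: conj(z) = 14 - 11i
Step 2: z * conj(z) = 14^2 + 11^2
Step 3: = 196 + 121 = 317

317


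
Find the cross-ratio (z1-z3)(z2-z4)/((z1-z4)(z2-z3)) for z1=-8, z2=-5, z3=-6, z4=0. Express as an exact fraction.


Step 1: (z1-z3)(z2-z4) = (-2) * (-5) = 10
Step 2: (z1-z4)(z2-z3) = (-8) * 1 = -8
Step 3: Cross-ratio = -10/8 = -5/4

-5/4


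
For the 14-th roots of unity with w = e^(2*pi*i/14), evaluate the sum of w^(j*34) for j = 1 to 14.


Step 1: The sum sum_{j=1}^{n} w^(k*j) equals n if n | k, else 0.
Step 2: Here n = 14, k = 34
Step 3: Does n divide k? 14 | 34 -> False
Step 4: Sum = 0

0


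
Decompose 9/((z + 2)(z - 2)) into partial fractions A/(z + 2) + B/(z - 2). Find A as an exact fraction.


Step 1: Multiply both sides by (z + 2) and set z = -2
Step 2: A = 9 / (-2 - 2)
Step 3: A = 9 / (-4)
Step 4: A = -9/4

-9/4


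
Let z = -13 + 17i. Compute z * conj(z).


Step 1: conj(z) = -13 - 17i
Step 2: z * conj(z) = (-13)^2 + 17^2
Step 3: = 169 + 289 = 458

458


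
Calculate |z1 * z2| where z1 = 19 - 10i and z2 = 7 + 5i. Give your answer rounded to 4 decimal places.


Step 1: |z1| = sqrt(19^2 + (-10)^2) = sqrt(461)
Step 2: |z2| = sqrt(7^2 + 5^2) = sqrt(74)
Step 3: |z1*z2| = |z1|*|z2| = sqrt(461) * sqrt(74) = sqrt(461 * 74) = sqrt(34114)
Step 4: = 184.6998

184.6998


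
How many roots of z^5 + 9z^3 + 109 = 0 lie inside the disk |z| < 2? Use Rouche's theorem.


Step 1: On |z| = 2 the three terms have sizes |z^5| = 2^5 = 32, |9z^3| = 9*2^3 = 72, |109| = 109
Step 2: The dominant term is g(z) = 109; let h(z) = z^5 + 9z^3 so f = g + h
Step 3: On |z| = 2: |g| = 109 and |h| <= 32 + 72 = 104
Step 4: Since 109 > 104, |h| < |g| on |z| = 2, so by Rouche f has the same number of zeros as g inside |z| < 2
Step 5: g(z) = 109 is a nonzero constant with no zeros inside |z| < 2. Answer = 0

0


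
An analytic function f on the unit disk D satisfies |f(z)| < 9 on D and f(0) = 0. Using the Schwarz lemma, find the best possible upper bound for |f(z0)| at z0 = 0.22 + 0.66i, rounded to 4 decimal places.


Step 1: g = f/9 maps D -> D with g(0) = 0, so by the Schwarz lemma |g(z)| <= |z|, i.e. |f(z)| <= 9|z|; this is sharp (f(z) = 9z).
Step 2: |z0|^2 = 0.22^2 + 0.66^2 = 0.484
Step 3: |z0| = sqrt(0.484) = 0.695701
Step 4: Best bound = 9 * |z0| = 9 * 0.695701 = 6.2613

6.2613


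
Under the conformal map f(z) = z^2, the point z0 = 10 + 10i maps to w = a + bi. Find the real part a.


Step 1: z0 = 10 + 10i
Step 2: z0^2 = 10^2 - 10^2 + 200i
Step 3: real part = 100 - 100 = 0

0


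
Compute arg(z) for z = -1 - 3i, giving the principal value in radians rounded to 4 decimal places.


Step 1: z = -1 - 3i
Step 2: arg(z) = atan2(-3, -1)
Step 3: arg(z) = -1.8925

-1.8925


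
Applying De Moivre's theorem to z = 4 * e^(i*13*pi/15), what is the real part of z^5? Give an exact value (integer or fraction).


Step 1: By De Moivre's theorem, z^5 = 4^5 * e^(i*5*13*pi/15) = 1024 * (cos(13*pi/3) + i*sin(13*pi/3))
Step 2: |z|^5 = 4^5 = 1024
Step 3: Reduce the angle mod 2*pi: 13*pi/3 - 4*pi = pi/3
Step 4: cos(pi/3) = 1/2
Step 5: Re(z^5) = 1024 * 1/2 = 512

512


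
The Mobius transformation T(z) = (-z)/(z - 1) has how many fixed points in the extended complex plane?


Step 1: Fixed points satisfy T(z) = z
Step 2: z^2 = 0
Step 3: Discriminant = 0^2 - 4*1*0 = 0
Step 4: Number of fixed points = 1

1


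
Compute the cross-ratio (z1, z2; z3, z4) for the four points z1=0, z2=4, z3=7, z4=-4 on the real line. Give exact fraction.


Step 1: (z1-z3)(z2-z4) = (-7) * 8 = -56
Step 2: (z1-z4)(z2-z3) = 4 * (-3) = -12
Step 3: Cross-ratio = 56/12 = 14/3

14/3


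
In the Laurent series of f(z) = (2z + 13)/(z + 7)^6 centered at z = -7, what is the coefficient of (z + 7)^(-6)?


Step 1: Write the numerator in powers of (z + 7): 2z + 13 = 2(z + 7) + (2*(-7) + 13) = 2(z + 7) - 1
Step 2: Divide by (z + 7)^6: f(z) = -(z + 7)^(-6) + 2(z + 7)^(-5)
Step 3: This finite sum is the Laurent series of f about z = -7.
Step 4: Coefficient of (z + 7)^(-6) = 2*(-7) + 13 = -1

-1


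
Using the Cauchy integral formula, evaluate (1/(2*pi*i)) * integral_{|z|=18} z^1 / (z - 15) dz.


Step 1: f(z) = z^1, a = 15 is inside |z| = 18
Step 2: By Cauchy integral formula: (1/(2pi*i)) * integral = f(a)
Step 3: f(15) = 15^1 = 15

15


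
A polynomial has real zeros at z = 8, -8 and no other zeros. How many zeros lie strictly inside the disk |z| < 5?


Step 1: Check each root:
  z = 8: |8| = 8 >= 5
  z = -8: |-8| = 8 >= 5
Step 2: Count = 0

0


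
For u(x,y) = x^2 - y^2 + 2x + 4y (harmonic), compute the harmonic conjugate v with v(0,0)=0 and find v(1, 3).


Step 1: v_x = -u_y = 2y - 4
Step 2: v_y = u_x = 2x + 2
Step 3: v = 2xy - 4x + 2y + C
Step 4: v(0,0) = 0 => C = 0
Step 5: v(1, 3) = 8

8
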